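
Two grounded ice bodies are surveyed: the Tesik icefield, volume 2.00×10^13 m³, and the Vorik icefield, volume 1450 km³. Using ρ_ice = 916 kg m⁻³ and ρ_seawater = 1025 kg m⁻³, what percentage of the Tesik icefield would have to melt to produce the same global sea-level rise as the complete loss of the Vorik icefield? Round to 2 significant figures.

≈ 7.3 %

Equal sea-level rise means equal mass of meltwater, i.e. equal mass of ice lost.
Ice mass of Vorik: 1.328×10^15 kg; ice mass of Tesik: 1.832×10^16 kg.
Fraction required = 1.328×10^15 / 1.832×10^16 = 0.0725 → 7.3 %.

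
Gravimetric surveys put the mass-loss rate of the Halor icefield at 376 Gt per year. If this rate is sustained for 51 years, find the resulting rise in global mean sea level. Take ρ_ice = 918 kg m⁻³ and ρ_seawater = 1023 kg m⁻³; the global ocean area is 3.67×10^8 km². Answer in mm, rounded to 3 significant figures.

≈ 51.1 mm

Total mass lost = 376 Gt/yr × 51 yr = 1.918×10^4 Gt = 1.918×10^16 kg.
ρ_w = 1023 kg m⁻³, so water volume = 1.918×10^16 / 1023 = 1.874×10^13 m³.
Δh = 1.874×10^13 / 3.67×10^14 = 0.0511 m = 51.1 mm.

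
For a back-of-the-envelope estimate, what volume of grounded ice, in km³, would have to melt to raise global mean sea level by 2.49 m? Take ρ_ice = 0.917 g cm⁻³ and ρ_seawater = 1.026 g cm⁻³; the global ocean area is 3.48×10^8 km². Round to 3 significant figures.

≈ 9.70×10^5 km³

Required water volume = Δh × A = 2.49 m × 3.48×10^14 m² = 8.665×10^14 m³ = 8.665×10^5 km³.
Ice volume = water volume × ρ_w/ρ_ice = 8.665×10^5 × 1026/917 = 9.70×10^5 km³.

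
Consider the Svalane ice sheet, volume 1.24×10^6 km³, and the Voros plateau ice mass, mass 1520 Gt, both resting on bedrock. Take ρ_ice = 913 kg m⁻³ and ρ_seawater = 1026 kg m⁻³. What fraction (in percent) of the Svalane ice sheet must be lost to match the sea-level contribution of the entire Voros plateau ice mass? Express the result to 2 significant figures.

≈ 0.13 %

Equal sea-level rise means equal mass of meltwater, i.e. equal mass of ice lost.
Ice mass of Voros: 1.520×10^15 kg; ice mass of Svalane: 1.132×10^18 kg.
Fraction required = 1.520×10^15 / 1.132×10^18 = 1.34×10^-3 → 0.13 %.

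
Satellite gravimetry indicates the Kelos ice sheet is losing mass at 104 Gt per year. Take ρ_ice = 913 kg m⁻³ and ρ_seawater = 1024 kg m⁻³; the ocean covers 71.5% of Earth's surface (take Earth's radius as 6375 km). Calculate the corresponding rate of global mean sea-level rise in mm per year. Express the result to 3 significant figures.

ρ_w = 1024 kg m⁻³. Annual water volume added = 104 Gt / ρ_w = 1.040×10^14 kg / 1024 kg m⁻³ = 1.016×10^11 m³.
Δh per year = 1.016×10^11 / 3.65×10^14 = 2.78×10^-4 m = 0.278 mm.

≈ 0.278 mm/yr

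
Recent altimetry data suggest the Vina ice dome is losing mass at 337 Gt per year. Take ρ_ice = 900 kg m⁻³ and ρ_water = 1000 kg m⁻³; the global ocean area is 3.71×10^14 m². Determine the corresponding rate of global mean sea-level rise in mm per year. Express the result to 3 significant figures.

≈ 0.908 mm/yr

ρ_w = 1000 kg m⁻³. Annual water volume added = 337 Gt / ρ_w = 3.370×10^14 kg / 1000 kg m⁻³ = 3.370×10^11 m³.
Δh per year = 3.370×10^11 / 3.71×10^14 = 9.08×10^-4 m = 0.908 mm.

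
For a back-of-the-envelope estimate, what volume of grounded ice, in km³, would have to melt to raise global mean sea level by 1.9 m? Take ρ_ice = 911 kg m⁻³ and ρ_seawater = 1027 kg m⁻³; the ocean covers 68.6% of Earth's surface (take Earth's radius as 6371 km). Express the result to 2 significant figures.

≈ 7.5×10^5 km³

Required water volume = Δh × A = 1.9 m × 3.50×10^14 m² = 6.648×10^14 m³ = 6.648×10^5 km³.
Ice volume = water volume × ρ_w/ρ_ice = 6.648×10^5 × 1027/911 = 7.5×10^5 km³.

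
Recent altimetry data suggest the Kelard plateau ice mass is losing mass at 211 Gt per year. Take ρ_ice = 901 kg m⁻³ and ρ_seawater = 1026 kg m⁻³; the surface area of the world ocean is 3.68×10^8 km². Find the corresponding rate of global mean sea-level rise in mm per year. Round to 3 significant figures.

≈ 0.559 mm/yr

ρ_w = 1026 kg m⁻³. Annual water volume added = 211 Gt / ρ_w = 2.110×10^14 kg / 1026 kg m⁻³ = 2.057×10^11 m³.
Δh per year = 2.057×10^11 / 3.68×10^14 = 5.59×10^-4 m = 0.559 mm.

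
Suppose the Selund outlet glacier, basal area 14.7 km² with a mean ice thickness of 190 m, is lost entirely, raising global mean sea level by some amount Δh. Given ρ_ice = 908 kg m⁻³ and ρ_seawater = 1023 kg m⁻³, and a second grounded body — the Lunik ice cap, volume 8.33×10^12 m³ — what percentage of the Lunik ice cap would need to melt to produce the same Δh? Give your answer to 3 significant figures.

≈ 0.0335 %

Equal sea-level rise means equal mass of meltwater, i.e. equal mass of ice lost.
Ice mass of Selund: 2.536×10^12 kg; ice mass of Lunik: 7.564×10^15 kg.
Fraction required = 2.536×10^12 / 7.564×10^15 = 3.35×10^-4 → 0.0335 %.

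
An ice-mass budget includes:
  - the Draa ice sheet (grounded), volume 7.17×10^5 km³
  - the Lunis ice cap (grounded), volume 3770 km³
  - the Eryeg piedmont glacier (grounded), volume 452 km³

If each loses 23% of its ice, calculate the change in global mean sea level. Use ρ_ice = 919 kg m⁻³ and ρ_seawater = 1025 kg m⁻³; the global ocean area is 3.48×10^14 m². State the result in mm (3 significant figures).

≈ 427 mm

Draa: 0.23 × 7.17×10^5 km³ × (919/1025) = 1.479×10^5 km³ of water.
Lunis: 0.23 × 3770 km³ × (919/1025) = 777.4 km³ of water.
Eryeg: 0.23 × 452 km³ × (919/1025) = 93.21 km³ of water.
Total added water ≈ 1.487×10^14 m³ over 3.48×10^14 m² → Δh = 0.427 m = 427 mm.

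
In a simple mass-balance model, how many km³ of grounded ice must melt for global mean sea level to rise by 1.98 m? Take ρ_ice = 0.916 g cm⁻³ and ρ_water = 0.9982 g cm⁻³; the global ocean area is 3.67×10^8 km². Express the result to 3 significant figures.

Required water volume = Δh × A = 1.98 m × 3.67×10^14 m² = 7.267×10^14 m³ = 7.267×10^5 km³.
Ice volume = water volume × ρ_w/ρ_ice = 7.267×10^5 × 998.2/916 = 7.92×10^5 km³.

≈ 7.92×10^5 km³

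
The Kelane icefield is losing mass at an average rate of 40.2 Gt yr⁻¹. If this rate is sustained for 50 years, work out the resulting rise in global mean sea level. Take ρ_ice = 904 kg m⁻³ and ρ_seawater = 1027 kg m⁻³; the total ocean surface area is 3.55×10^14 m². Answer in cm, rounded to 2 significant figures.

≈ 0.55 cm

Total mass lost = 40.2 Gt/yr × 50 yr = 2010 Gt = 2.010×10^15 kg.
ρ_w = 1027 kg m⁻³, so water volume = 2.010×10^15 / 1027 = 1.957×10^12 m³.
Δh = 1.957×10^12 / 3.55×10^14 = 5.51×10^-3 m = 0.55 cm.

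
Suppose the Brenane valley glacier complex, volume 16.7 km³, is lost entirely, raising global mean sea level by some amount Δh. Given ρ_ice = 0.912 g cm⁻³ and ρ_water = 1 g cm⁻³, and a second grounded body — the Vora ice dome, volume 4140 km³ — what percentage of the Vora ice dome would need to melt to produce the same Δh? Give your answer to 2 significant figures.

Equal sea-level rise means equal mass of meltwater, i.e. equal mass of ice lost.
Ice mass of Brenane: 1.523×10^13 kg; ice mass of Vora: 3.776×10^15 kg.
Fraction required = 1.523×10^13 / 3.776×10^15 = 4.03×10^-3 → 0.40 %.

≈ 0.40 %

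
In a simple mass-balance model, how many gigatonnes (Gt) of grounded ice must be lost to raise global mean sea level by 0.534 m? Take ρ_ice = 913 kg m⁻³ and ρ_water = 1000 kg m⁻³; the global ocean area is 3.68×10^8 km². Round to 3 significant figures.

≈ 1.97×10^5 Gt

Required water volume = Δh × A = 0.534 m × 3.68×10^14 m² = 1.965×10^14 m³.
ρ_w = 1000 kg m⁻³, so the mass of water = 1.965×10^14 m³ × 1000 kg m⁻³ = 1.965×10^17 kg = 1.97×10^5 Gt (and the same mass of ice, by conservation).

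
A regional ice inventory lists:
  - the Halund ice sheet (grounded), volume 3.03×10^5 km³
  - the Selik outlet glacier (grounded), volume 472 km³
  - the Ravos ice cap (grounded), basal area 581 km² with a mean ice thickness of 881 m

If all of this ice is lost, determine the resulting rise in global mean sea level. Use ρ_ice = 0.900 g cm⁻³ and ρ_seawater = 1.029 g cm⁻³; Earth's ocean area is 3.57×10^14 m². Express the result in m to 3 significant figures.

≈ 0.745 m

Halund: 3.03×10^5 km³ × (900/1029) = 2.650×10^5 km³ of water.
Selik: 472 km³ × (900/1029) = 412.8 km³ of water.
Ravos: ice volume = 581 km² × 881 m = 511.9 km³; 511.9 × (900/1029) = 447.7 km³ of water.
Total added water ≈ 2.659×10^14 m³ over 3.57×10^14 m² → Δh = 0.745 m.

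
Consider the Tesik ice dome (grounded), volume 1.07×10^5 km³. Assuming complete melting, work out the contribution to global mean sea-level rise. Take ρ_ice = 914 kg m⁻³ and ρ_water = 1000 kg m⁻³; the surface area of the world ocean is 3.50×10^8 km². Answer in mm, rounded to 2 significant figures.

Tesik: 1.07×10^5 km³ × (914/1000) = 9.780×10^4 km³ of water.
Spread over 3.50×10^14 m² of ocean, Δh = 9.780×10^13 / 3.50×10^14 = 0.279 m = 280 mm.

≈ 280 mm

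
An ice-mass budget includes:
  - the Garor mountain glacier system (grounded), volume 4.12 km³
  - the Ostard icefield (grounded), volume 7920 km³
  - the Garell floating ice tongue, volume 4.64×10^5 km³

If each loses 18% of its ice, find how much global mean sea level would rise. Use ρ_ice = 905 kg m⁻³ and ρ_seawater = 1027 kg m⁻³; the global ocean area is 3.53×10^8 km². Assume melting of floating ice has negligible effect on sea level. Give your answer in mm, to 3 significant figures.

≈ 3.56 mm

Garor: 0.18 × 4.12 km³ × (905/1027) = 0.6535 km³ of water.
Ostard: 0.18 × 7920 km³ × (905/1027) = 1256 km³ of water.
The Garell floating ice tongue is floating and already displaces its own weight of water, so its melt adds essentially nothing to sea level.
Total added water ≈ 1.257×10^12 m³ over 3.53×10^14 m² → Δh = 3.56×10^-3 m = 3.56 mm.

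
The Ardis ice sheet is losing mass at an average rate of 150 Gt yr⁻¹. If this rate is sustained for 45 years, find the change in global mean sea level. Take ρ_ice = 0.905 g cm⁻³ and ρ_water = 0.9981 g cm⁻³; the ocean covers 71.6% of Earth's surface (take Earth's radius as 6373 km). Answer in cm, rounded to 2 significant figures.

≈ 1.9 cm

Total mass lost = 150 Gt/yr × 45 yr = 6750 Gt = 6.750×10^15 kg.
ρ_w = 0.9981 g cm⁻³ = 998.1 kg m⁻³, so water volume = 6.750×10^15 / 998.1 = 6.763×10^12 m³.
Δh = 6.763×10^12 / 3.65×10^14 = 0.0185 m = 1.9 cm.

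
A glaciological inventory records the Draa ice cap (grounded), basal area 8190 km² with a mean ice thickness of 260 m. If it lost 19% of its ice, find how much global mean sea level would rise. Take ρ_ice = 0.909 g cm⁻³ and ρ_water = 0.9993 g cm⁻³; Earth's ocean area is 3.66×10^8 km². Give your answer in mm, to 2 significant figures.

≈ 1.0 mm

Draa: ice volume = 8190 km² × 260 m = 2129 km³; 0.19 × 2129 × (909/999.3) = 368.0 km³ of water.
Spread over 3.66×10^14 m² of ocean, Δh = 3.680×10^11 / 3.66×10^14 = 1.01×10^-3 m = 1.0 mm.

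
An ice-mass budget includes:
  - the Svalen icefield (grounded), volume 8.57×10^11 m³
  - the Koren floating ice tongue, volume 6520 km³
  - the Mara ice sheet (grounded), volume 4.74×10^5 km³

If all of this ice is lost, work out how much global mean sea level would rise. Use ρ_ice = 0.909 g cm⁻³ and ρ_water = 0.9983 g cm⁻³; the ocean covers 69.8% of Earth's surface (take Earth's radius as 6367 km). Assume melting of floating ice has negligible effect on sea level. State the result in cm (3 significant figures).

Svalen: 8.57×10^11 m³ × (909/998.3) = 7.803×10^11 m³ of water.
The Koren floating ice tongue is floating and already displaces its own weight of water, so its melt adds essentially nothing to sea level.
Mara: 4.74×10^5 km³ × (909/998.3) = 4.316×10^5 km³ of water.
Total added water ≈ 4.324×10^14 m³ over 3.56×10^14 m² → Δh = 1.22 m = 122 cm.

≈ 122 cm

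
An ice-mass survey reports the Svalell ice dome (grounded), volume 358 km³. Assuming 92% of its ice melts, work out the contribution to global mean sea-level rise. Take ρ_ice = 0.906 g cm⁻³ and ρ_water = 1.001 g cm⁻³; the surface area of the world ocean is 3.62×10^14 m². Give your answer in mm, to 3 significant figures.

Svalell: 0.92 × 358 km³ × (906/1001) = 298.1 km³ of water.
Spread over 3.62×10^14 m² of ocean, Δh = 2.981×10^11 / 3.62×10^14 = 8.23×10^-4 m = 0.823 mm.

≈ 0.823 mm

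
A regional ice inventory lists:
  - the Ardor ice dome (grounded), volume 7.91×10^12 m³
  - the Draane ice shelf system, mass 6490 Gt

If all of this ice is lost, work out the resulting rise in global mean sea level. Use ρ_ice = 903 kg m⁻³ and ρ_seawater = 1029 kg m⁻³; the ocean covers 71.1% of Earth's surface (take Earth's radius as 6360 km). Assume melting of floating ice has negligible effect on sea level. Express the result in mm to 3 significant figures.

≈ 19.2 mm

Ardor: 7.91×10^12 m³ × (903/1029) = 6.941×10^12 m³ of water.
The Draane ice shelf system is floating and already displaces its own weight of water, so its melt adds essentially nothing to sea level.
Total added water ≈ 6.941×10^12 m³ over 3.61×10^14 m² → Δh = 0.0192 m = 19.2 mm.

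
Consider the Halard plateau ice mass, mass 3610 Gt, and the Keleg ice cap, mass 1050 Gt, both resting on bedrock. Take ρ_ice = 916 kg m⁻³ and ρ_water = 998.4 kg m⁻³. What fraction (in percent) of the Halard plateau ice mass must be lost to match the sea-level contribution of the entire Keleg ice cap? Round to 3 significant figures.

≈ 29.1 %

Equal sea-level rise means equal mass of meltwater, i.e. equal mass of ice lost.
Ice mass of Keleg: 1.050×10^15 kg; ice mass of Halard: 3.610×10^15 kg.
Fraction required = 1.050×10^15 / 3.610×10^15 = 0.291 → 29.1 %.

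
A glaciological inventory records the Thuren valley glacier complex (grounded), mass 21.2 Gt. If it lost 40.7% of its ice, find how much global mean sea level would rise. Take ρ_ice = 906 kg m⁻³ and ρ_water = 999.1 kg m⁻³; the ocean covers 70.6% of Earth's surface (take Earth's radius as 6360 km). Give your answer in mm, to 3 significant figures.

≈ 0.0241 mm

Thuren: 0.407 × 21.2 Gt = 8.628×10^12 kg; dividing by ρ_w = 999.1 kg m⁻³ gives 8.636×10^9 m³ of water.
Spread over 3.59×10^14 m² of ocean, Δh = 8.636×10^9 / 3.59×10^14 = 2.41×10^-5 m = 0.0241 mm.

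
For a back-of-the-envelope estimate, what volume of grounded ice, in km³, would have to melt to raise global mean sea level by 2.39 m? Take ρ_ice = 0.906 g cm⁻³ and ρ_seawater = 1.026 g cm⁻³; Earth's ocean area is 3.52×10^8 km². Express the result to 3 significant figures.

Required water volume = Δh × A = 2.39 m × 3.52×10^14 m² = 8.413×10^14 m³ = 8.413×10^5 km³.
Ice volume = water volume × ρ_w/ρ_ice = 8.413×10^5 × 1026/906 = 9.53×10^5 km³.

≈ 9.53×10^5 km³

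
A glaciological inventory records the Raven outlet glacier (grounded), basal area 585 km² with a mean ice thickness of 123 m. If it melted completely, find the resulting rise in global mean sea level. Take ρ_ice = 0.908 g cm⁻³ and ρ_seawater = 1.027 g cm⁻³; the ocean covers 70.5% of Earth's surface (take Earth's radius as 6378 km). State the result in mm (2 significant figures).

≈ 0.18 mm

Raven: ice volume = 585 km² × 123 m = 71.95 km³; 71.95 × (908/1027) = 63.62 km³ of water.
Spread over 3.60×10^14 m² of ocean, Δh = 6.362×10^10 / 3.60×10^14 = 1.77×10^-4 m = 0.18 mm.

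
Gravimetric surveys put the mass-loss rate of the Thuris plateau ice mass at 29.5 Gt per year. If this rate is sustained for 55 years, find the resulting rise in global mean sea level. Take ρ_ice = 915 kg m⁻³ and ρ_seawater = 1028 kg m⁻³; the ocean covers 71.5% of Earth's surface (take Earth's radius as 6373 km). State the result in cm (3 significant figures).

Total mass lost = 29.5 Gt/yr × 55 yr = 1622 Gt = 1.622×10^15 kg.
ρ_w = 1028 kg m⁻³, so water volume = 1.622×10^15 / 1028 = 1.578×10^12 m³.
Δh = 1.578×10^12 / 3.65×10^14 = 4.33×10^-3 m = 0.433 cm.

≈ 0.433 cm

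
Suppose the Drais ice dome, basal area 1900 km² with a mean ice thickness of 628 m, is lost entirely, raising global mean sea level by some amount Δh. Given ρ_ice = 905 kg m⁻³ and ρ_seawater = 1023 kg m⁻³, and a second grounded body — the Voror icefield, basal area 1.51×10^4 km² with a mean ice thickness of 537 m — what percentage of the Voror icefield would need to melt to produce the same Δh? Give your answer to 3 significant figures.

≈ 14.7 %

Equal sea-level rise means equal mass of meltwater, i.e. equal mass of ice lost.
Ice mass of Drais: 1.080×10^15 kg; ice mass of Voror: 7.338×10^15 kg.
Fraction required = 1.080×10^15 / 7.338×10^15 = 0.147 → 14.7 %.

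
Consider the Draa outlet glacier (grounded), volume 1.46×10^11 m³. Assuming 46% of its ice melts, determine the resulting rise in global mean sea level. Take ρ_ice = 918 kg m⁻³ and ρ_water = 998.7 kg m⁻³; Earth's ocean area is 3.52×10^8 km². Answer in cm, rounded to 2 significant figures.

Draa: 0.46 × 1.46×10^11 m³ × (918/998.7) = 6.173×10^10 m³ of water.
Spread over 3.52×10^14 m² of ocean, Δh = 6.173×10^10 / 3.52×10^14 = 1.75×10^-4 m = 0.018 cm.

≈ 0.018 cm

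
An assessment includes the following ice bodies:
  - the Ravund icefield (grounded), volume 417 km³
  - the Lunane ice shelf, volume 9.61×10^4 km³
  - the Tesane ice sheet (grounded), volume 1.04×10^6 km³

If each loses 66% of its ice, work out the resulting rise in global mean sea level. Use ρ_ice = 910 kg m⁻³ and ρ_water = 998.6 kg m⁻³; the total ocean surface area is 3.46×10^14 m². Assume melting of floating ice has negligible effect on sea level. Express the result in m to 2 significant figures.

Ravund: 0.66 × 417 km³ × (910/998.6) = 250.8 km³ of water.
The Lunane ice shelf is floating and already displaces its own weight of water, so its melt adds essentially nothing to sea level.
Tesane: 0.66 × 1.04×10^6 km³ × (910/998.6) = 6.255×10^5 km³ of water.
Total added water ≈ 6.258×10^14 m³ over 3.46×10^14 m² → Δh = 1.81 m.

≈ 1.8 m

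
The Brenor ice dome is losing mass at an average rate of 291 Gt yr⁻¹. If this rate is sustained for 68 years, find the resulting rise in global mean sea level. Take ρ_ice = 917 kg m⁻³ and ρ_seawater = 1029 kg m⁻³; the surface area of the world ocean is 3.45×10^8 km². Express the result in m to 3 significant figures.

Total mass lost = 291 Gt/yr × 68 yr = 1.979×10^4 Gt = 1.979×10^16 kg.
ρ_w = 1029 kg m⁻³, so water volume = 1.979×10^16 / 1029 = 1.923×10^13 m³.
Δh = 1.923×10^13 / 3.45×10^14 = 0.0557 m.

≈ 0.0557 m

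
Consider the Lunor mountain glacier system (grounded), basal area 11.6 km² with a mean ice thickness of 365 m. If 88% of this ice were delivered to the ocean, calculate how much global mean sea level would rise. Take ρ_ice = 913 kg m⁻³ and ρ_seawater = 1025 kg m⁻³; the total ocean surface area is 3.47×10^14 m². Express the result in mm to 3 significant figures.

Lunor: ice volume = 11.6 km² × 365 m = 4.234 km³; 0.88 × 4.234 × (913/1025) = 3.319 km³ of water.
Spread over 3.47×10^14 m² of ocean, Δh = 3.319×10^9 / 3.47×10^14 = 9.56×10^-6 m = 9.56×10^-3 mm.

≈ 9.56×10^-3 mm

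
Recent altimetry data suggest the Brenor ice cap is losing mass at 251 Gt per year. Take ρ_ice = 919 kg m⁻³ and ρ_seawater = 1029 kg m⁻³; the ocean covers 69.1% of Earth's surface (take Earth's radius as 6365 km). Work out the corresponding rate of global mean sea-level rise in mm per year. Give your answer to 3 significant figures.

ρ_w = 1029 kg m⁻³. Annual water volume added = 251 Gt / ρ_w = 2.510×10^14 kg / 1029 kg m⁻³ = 2.439×10^11 m³.
Δh per year = 2.439×10^11 / 3.52×10^14 = 6.93×10^-4 m = 0.693 mm.

≈ 0.693 mm/yr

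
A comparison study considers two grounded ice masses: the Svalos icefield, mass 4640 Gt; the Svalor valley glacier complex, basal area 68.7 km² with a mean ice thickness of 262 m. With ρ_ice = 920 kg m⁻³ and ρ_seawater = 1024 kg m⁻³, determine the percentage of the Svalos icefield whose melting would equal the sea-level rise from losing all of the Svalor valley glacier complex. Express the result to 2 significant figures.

Equal sea-level rise means equal mass of meltwater, i.e. equal mass of ice lost.
Ice mass of Svalor: 1.656×10^13 kg; ice mass of Svalos: 4.640×10^15 kg.
Fraction required = 1.656×10^13 / 4.640×10^15 = 3.57×10^-3 → 0.36 %.

≈ 0.36 %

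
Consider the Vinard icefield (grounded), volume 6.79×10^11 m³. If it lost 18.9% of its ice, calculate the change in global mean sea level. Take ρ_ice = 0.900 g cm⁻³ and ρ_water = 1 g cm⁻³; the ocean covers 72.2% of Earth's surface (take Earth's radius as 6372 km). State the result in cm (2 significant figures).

≈ 0.031 cm

Vinard: 0.189 × 6.79×10^11 m³ × (900/1000) = 1.155×10^11 m³ of water.
Spread over 3.68×10^14 m² of ocean, Δh = 1.155×10^11 / 3.68×10^14 = 3.14×10^-4 m = 0.031 cm.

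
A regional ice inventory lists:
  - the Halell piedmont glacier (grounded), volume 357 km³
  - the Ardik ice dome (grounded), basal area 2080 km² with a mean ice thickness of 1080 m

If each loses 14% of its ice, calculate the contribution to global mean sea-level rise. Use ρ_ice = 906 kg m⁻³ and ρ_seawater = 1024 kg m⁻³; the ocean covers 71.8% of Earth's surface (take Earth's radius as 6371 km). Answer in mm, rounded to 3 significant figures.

Halell: 0.14 × 357 km³ × (906/1024) = 44.22 km³ of water.
Ardik: ice volume = 2080 km² × 1080 m = 2246 km³; 0.14 × 2246 × (906/1024) = 278.3 km³ of water.
Total added water ≈ 3.225×10^11 m³ over 3.66×10^14 m² → Δh = 8.81×10^-4 m = 0.881 mm.

≈ 0.881 mm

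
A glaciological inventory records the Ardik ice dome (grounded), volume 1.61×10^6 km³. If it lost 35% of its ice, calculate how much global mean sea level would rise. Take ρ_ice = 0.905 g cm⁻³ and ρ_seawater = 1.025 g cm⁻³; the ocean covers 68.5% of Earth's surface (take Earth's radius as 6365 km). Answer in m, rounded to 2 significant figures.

Ardik: 0.35 × 1.61×10^6 km³ × (905/1025) = 4.975×10^5 km³ of water.
Spread over 3.49×10^14 m² of ocean, Δh = 4.975×10^14 / 3.49×10^14 = 1.43 m.

≈ 1.4 m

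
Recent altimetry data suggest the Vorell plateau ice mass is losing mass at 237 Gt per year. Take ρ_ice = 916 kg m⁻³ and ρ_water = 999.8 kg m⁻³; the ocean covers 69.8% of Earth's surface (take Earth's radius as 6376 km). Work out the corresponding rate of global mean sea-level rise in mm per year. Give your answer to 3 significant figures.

≈ 0.665 mm/yr

ρ_w = 999.8 kg m⁻³. Annual water volume added = 237 Gt / ρ_w = 2.370×10^14 kg / 999.8 kg m⁻³ = 2.370×10^11 m³.
Δh per year = 2.370×10^11 / 3.57×10^14 = 6.65×10^-4 m = 0.665 mm.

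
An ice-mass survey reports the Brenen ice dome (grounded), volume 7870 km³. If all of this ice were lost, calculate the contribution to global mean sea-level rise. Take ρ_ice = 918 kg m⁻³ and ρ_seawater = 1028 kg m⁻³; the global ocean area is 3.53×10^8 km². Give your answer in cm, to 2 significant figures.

≈ 2.0 cm

Brenen: 7870 km³ × (918/1028) = 7028 km³ of water.
Spread over 3.53×10^14 m² of ocean, Δh = 7.028×10^12 / 3.53×10^14 = 0.0199 m = 2.0 cm.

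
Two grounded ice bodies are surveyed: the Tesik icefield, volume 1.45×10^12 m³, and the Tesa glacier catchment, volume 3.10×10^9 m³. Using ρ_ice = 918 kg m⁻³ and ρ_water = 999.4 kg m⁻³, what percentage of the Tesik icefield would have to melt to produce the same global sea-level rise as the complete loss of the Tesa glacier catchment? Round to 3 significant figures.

Equal sea-level rise means equal mass of meltwater, i.e. equal mass of ice lost.
Ice mass of Tesa: 2.846×10^12 kg; ice mass of Tesik: 1.331×10^15 kg.
Fraction required = 2.846×10^12 / 1.331×10^15 = 2.14×10^-3 → 0.214 %.

≈ 0.214 %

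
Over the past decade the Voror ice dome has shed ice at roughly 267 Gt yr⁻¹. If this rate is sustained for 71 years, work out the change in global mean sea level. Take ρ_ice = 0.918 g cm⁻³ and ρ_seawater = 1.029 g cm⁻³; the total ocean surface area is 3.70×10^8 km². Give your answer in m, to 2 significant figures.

Total mass lost = 267 Gt/yr × 71 yr = 1.896×10^4 Gt = 1.896×10^16 kg.
ρ_w = 1.029 g cm⁻³ = 1029 kg m⁻³, so water volume = 1.896×10^16 / 1029 = 1.842×10^13 m³.
Δh = 1.842×10^13 / 3.70×10^14 = 0.0498 m.

≈ 0.050 m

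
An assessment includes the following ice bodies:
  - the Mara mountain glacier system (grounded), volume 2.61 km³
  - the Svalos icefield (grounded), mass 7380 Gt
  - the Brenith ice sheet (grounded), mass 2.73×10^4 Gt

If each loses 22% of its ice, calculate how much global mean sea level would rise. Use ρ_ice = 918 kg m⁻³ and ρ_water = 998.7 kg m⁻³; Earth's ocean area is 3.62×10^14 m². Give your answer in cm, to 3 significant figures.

Mara: 0.22 × 2.61 km³ × (918/998.7) = 0.5278 km³ of water.
Svalos: 0.22 × 7380 Gt = 1.624×10^15 kg; dividing by ρ_w = 998.7 kg m⁻³ gives 1.626×10^12 m³ of water.
Brenith: 0.22 × 2.73×10^4 Gt = 6.006×10^15 kg; dividing by ρ_w = 998.7 kg m⁻³ gives 6.014×10^12 m³ of water.
Total added water ≈ 7.640×10^12 m³ over 3.62×10^14 m² → Δh = 0.0211 m = 2.11 cm.

≈ 2.11 cm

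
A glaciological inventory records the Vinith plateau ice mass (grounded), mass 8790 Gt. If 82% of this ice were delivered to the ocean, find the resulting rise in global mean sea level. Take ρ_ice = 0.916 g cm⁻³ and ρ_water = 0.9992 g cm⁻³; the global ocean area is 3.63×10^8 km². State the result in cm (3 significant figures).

≈ 1.99 cm

Vinith: 0.82 × 8790 Gt = 7.208×10^15 kg; dividing by ρ_w = 0.9992 g cm⁻³ = 999.2 kg m⁻³ gives 7.214×10^12 m³ of water.
Spread over 3.63×10^14 m² of ocean, Δh = 7.214×10^12 / 3.63×10^14 = 0.0199 m = 1.99 cm.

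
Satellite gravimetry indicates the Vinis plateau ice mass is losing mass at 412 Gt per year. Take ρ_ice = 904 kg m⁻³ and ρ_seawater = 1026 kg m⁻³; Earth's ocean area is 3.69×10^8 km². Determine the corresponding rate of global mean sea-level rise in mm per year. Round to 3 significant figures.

ρ_w = 1026 kg m⁻³. Annual water volume added = 412 Gt / ρ_w = 4.120×10^14 kg / 1026 kg m⁻³ = 4.016×10^11 m³.
Δh per year = 4.016×10^11 / 3.69×10^14 = 1.09×10^-3 m = 1.09 mm.

≈ 1.09 mm/yr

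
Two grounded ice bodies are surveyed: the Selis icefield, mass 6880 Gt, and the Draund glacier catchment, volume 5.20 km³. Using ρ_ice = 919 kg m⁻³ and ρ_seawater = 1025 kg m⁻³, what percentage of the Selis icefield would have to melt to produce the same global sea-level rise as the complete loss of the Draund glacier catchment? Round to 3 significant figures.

≈ 0.0695 %

Equal sea-level rise means equal mass of meltwater, i.e. equal mass of ice lost.
Ice mass of Draund: 4.779×10^12 kg; ice mass of Selis: 6.880×10^15 kg.
Fraction required = 4.779×10^12 / 6.880×10^15 = 6.95×10^-4 → 0.0695 %.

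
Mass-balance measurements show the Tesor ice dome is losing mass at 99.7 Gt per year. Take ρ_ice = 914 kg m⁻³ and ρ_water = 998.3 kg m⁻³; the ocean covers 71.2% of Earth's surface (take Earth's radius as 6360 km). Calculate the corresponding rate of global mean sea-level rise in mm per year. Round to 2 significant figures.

ρ_w = 998.3 kg m⁻³. Annual water volume added = 99.7 Gt / ρ_w = 9.970×10^13 kg / 998.3 kg m⁻³ = 9.987×10^10 m³.
Δh per year = 9.987×10^10 / 3.62×10^14 = 2.76×10^-4 m = 0.28 mm.

≈ 0.28 mm/yr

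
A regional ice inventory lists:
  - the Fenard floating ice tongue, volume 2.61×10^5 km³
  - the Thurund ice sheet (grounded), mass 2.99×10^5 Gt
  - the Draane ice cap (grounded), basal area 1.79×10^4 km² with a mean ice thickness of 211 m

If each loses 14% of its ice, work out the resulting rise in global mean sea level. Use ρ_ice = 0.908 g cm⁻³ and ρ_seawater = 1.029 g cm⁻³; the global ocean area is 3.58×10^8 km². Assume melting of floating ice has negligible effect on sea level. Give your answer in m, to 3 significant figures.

≈ 0.115 m

The Fenard floating ice tongue is floating and already displaces its own weight of water, so its melt adds essentially nothing to sea level.
Thurund: 0.14 × 2.99×10^5 Gt = 4.186×10^16 kg; dividing by ρ_w = 1.029 g cm⁻³ = 1029 kg m⁻³ gives 4.068×10^13 m³ of water.
Draane: ice volume = 1.79×10^4 km² × 211 m = 3777 km³; 0.14 × 3777 × (908/1029) = 466.6 km³ of water.
Total added water ≈ 4.115×10^13 m³ over 3.58×10^14 m² → Δh = 0.115 m.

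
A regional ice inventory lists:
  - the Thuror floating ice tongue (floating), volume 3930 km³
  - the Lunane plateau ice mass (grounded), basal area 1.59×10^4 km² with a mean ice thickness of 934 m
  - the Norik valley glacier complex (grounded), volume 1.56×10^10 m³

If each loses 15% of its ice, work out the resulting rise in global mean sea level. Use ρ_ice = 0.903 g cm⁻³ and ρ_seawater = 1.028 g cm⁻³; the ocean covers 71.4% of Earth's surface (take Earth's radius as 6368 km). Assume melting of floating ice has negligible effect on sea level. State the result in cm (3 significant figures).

The Thuror floating ice tongue is floating and already displaces its own weight of water, so its melt adds essentially nothing to sea level.
Lunane: ice volume = 1.59×10^4 km² × 934 m = 1.485×10^4 km³; 0.15 × 1.485×10^4 × (903/1028) = 1957 km³ of water.
Norik: 0.15 × 1.56×10^10 m³ × (903/1028) = 2.055×10^9 m³ of water.
Total added water ≈ 1.959×10^12 m³ over 3.64×10^14 m² → Δh = 5.38×10^-3 m = 0.538 cm.

≈ 0.538 cm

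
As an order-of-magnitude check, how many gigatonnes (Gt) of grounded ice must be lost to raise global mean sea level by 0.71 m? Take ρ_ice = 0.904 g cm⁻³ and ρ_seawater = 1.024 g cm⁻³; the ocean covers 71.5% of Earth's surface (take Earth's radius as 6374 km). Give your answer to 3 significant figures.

Required water volume = Δh × A = 0.71 m × 3.65×10^14 m² = 2.592×10^14 m³.
ρ_w = 1.024 g cm⁻³ = 1024 kg m⁻³, so the mass of water = 2.592×10^14 m³ × 1024 kg m⁻³ = 2.654×10^17 kg = 2.65×10^5 Gt (and the same mass of ice, by conservation).

≈ 2.65×10^5 Gt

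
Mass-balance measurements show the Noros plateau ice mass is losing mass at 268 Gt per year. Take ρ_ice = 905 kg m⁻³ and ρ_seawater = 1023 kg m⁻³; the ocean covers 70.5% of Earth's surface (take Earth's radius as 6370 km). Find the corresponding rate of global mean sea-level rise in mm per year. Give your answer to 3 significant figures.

≈ 0.729 mm/yr

ρ_w = 1023 kg m⁻³. Annual water volume added = 268 Gt / ρ_w = 2.680×10^14 kg / 1023 kg m⁻³ = 2.620×10^11 m³.
Δh per year = 2.620×10^11 / 3.59×10^14 = 7.29×10^-4 m = 0.729 mm.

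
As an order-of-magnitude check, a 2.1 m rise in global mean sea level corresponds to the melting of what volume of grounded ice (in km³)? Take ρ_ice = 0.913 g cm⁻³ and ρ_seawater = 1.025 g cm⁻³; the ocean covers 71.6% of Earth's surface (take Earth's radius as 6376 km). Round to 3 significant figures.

≈ 8.62×10^5 km³

Required water volume = Δh × A = 2.1 m × 3.66×10^14 m² = 7.681×10^14 m³ = 7.681×10^5 km³.
Ice volume = water volume × ρ_w/ρ_ice = 7.681×10^5 × 1025/913 = 8.62×10^5 km³.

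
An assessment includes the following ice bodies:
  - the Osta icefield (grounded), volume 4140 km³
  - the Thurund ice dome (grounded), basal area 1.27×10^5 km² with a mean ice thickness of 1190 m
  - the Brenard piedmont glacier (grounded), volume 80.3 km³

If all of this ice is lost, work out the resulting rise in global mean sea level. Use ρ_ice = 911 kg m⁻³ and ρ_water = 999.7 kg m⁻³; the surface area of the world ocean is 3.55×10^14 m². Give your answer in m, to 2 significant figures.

≈ 0.40 m

Osta: 4140 km³ × (911/999.7) = 3773 km³ of water.
Thurund: ice volume = 1.27×10^5 km² × 1190 m = 1.511×10^5 km³; 1.511×10^5 × (911/999.7) = 1.377×10^5 km³ of water.
Brenard: 80.3 km³ × (911/999.7) = 73.18 km³ of water.
Total added water ≈ 1.416×10^14 m³ over 3.55×10^14 m² → Δh = 0.399 m.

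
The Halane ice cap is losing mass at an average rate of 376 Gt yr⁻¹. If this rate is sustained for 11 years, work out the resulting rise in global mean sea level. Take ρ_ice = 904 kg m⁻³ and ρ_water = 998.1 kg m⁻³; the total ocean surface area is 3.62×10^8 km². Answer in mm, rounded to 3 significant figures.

≈ 11.4 mm

Total mass lost = 376 Gt/yr × 11 yr = 4136 Gt = 4.136×10^15 kg.
ρ_w = 998.1 kg m⁻³, so water volume = 4.136×10^15 / 998.1 = 4.144×10^12 m³.
Δh = 4.144×10^12 / 3.62×10^14 = 0.0114 m = 11.4 mm.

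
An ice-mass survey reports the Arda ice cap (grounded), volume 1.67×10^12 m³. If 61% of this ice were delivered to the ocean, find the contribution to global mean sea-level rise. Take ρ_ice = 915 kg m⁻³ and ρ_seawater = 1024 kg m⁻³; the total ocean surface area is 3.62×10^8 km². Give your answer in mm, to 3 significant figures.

≈ 2.51 mm

Arda: 0.61 × 1.67×10^12 m³ × (915/1024) = 9.103×10^11 m³ of water.
Spread over 3.62×10^14 m² of ocean, Δh = 9.103×10^11 / 3.62×10^14 = 2.51×10^-3 m = 2.51 mm.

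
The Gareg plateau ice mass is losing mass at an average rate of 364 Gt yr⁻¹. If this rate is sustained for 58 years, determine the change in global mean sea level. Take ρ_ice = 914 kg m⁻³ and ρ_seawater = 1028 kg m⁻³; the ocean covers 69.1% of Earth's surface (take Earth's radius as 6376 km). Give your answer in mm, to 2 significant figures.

≈ 58 mm

Total mass lost = 364 Gt/yr × 58 yr = 2.111×10^4 Gt = 2.111×10^16 kg.
ρ_w = 1028 kg m⁻³, so water volume = 2.111×10^16 / 1028 = 2.054×10^13 m³.
Δh = 2.054×10^13 / 3.53×10^14 = 0.0582 m = 58 mm.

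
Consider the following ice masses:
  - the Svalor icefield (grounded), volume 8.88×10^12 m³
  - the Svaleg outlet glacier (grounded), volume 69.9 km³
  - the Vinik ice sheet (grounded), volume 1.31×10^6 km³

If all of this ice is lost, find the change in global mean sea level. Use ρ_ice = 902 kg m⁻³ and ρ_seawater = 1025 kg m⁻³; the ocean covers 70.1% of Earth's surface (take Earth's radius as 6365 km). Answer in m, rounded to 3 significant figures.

≈ 3.25 m

Svalor: 8.88×10^12 m³ × (902/1025) = 7.814×10^12 m³ of water.
Svaleg: 69.9 km³ × (902/1025) = 61.51 km³ of water.
Vinik: 1.31×10^6 km³ × (902/1025) = 1.153×10^6 km³ of water.
Total added water ≈ 1.161×10^15 m³ over 3.57×10^14 m² → Δh = 3.25 m.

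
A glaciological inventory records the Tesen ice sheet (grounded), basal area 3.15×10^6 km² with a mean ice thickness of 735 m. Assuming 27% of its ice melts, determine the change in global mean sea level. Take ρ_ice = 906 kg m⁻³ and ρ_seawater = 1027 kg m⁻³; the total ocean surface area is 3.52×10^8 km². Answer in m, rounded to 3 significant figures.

≈ 1.57 m

Tesen: ice volume = 3.15×10^6 km² × 735 m = 2.315×10^6 km³; 0.27 × 2.315×10^6 × (906/1027) = 5.515×10^5 km³ of water.
Spread over 3.52×10^14 m² of ocean, Δh = 5.515×10^14 / 3.52×10^14 = 1.57 m.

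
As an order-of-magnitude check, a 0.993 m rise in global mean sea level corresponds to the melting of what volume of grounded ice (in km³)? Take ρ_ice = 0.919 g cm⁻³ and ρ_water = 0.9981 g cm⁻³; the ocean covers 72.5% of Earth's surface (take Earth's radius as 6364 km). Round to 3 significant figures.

≈ 3.98×10^5 km³

Required water volume = Δh × A = 0.993 m × 3.69×10^14 m² = 3.664×10^14 m³ = 3.664×10^5 km³.
Ice volume = water volume × ρ_w/ρ_ice = 3.664×10^5 × 998.1/919 = 3.98×10^5 km³.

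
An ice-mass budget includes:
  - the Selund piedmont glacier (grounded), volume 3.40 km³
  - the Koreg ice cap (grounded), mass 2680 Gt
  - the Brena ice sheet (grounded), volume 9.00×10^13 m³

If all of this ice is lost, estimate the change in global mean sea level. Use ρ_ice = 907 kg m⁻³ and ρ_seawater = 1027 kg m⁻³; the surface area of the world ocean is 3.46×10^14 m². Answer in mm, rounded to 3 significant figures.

Selund: 3.40 km³ × (907/1027) = 3.003 km³ of water.
Koreg: 2680 Gt = 2.680×10^15 kg; dividing by ρ_w = 1027 kg m⁻³ gives 2.610×10^12 m³ of water.
Brena: 9.00×10^13 m³ × (907/1027) = 7.948×10^13 m³ of water.
Total added water ≈ 8.210×10^13 m³ over 3.46×10^14 m² → Δh = 0.237 m = 237 mm.

≈ 237 mm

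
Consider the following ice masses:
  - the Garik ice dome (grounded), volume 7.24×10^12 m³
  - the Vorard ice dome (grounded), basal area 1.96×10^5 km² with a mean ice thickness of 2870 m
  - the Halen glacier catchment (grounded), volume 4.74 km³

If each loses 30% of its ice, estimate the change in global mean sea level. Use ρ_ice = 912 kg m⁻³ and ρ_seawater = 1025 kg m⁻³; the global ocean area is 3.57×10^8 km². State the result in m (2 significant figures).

≈ 0.43 m

Garik: 0.3 × 7.24×10^12 m³ × (912/1025) = 1.933×10^12 m³ of water.
Vorard: ice volume = 1.96×10^5 km² × 2870 m = 5.625×10^5 km³; 0.3 × 5.625×10^5 × (912/1025) = 1.502×10^5 km³ of water.
Halen: 0.3 × 4.74 km³ × (912/1025) = 1.265 km³ of water.
Total added water ≈ 1.521×10^14 m³ over 3.57×10^14 m² → Δh = 0.426 m.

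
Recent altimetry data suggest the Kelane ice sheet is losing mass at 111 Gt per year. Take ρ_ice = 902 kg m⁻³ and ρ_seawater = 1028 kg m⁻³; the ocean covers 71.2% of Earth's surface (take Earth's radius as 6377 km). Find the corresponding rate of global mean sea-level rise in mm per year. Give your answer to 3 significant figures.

≈ 0.297 mm/yr

ρ_w = 1028 kg m⁻³. Annual water volume added = 111 Gt / ρ_w = 1.110×10^14 kg / 1028 kg m⁻³ = 1.080×10^11 m³.
Δh per year = 1.080×10^11 / 3.64×10^14 = 2.97×10^-4 m = 0.297 mm.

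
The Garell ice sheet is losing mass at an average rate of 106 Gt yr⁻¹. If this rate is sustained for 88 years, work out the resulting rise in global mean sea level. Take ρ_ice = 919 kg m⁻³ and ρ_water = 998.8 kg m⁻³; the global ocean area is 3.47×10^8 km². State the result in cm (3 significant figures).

Total mass lost = 106 Gt/yr × 88 yr = 9328 Gt = 9.328×10^15 kg.
ρ_w = 998.8 kg m⁻³, so water volume = 9.328×10^15 / 998.8 = 9.339×10^12 m³.
Δh = 9.339×10^12 / 3.47×10^14 = 0.0269 m = 2.69 cm.

≈ 2.69 cm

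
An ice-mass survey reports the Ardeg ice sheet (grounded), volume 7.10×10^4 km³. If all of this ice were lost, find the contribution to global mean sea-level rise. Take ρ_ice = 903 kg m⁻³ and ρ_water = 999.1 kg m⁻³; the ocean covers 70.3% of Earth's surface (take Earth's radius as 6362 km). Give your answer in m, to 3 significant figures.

Ardeg: 7.10×10^4 km³ × (903/999.1) = 6.417×10^4 km³ of water.
Spread over 3.58×10^14 m² of ocean, Δh = 6.417×10^13 / 3.58×10^14 = 0.179 m.

≈ 0.179 m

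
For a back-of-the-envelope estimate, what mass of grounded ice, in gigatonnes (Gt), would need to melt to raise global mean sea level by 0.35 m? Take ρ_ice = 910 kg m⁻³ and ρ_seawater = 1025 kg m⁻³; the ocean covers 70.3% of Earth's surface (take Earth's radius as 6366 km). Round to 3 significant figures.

≈ 1.28×10^5 Gt

Required water volume = Δh × A = 0.35 m × 3.58×10^14 m² = 1.253×10^14 m³.
ρ_w = 1025 kg m⁻³, so the mass of water = 1.253×10^14 m³ × 1025 kg m⁻³ = 1.284×10^17 kg = 1.28×10^5 Gt (and the same mass of ice, by conservation).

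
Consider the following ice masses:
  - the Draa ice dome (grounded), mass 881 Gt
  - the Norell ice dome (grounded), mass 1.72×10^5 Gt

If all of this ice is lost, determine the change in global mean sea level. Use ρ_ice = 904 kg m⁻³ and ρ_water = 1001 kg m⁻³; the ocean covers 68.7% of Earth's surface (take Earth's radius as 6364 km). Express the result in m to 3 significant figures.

Draa: 881 Gt = 8.810×10^14 kg; dividing by ρ_w = 1001 kg m⁻³ gives 8.801×10^11 m³ of water.
Norell: 1.72×10^5 Gt = 1.720×10^17 kg; dividing by ρ_w = 1001 kg m⁻³ gives 1.718×10^14 m³ of water.
Total added water ≈ 1.727×10^14 m³ over 3.50×10^14 m² → Δh = 0.494 m.

≈ 0.494 m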